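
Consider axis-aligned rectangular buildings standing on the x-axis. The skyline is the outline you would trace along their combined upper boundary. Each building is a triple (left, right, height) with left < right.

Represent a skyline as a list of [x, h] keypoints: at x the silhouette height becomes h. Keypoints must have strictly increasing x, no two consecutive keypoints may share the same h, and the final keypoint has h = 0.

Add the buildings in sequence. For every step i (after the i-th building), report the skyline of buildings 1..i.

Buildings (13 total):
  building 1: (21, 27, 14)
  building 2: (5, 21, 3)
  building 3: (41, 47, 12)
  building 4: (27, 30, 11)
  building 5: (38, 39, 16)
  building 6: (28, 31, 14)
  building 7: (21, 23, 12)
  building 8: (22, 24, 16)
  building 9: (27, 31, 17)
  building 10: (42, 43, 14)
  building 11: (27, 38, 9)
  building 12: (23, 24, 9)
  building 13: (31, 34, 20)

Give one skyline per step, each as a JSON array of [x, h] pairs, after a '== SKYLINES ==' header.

== SKYLINES ==
[[21,14],[27,0]]
[[5,3],[21,14],[27,0]]
[[5,3],[21,14],[27,0],[41,12],[47,0]]
[[5,3],[21,14],[27,11],[30,0],[41,12],[47,0]]
[[5,3],[21,14],[27,11],[30,0],[38,16],[39,0],[41,12],[47,0]]
[[5,3],[21,14],[27,11],[28,14],[31,0],[38,16],[39,0],[41,12],[47,0]]
[[5,3],[21,14],[27,11],[28,14],[31,0],[38,16],[39,0],[41,12],[47,0]]
[[5,3],[21,14],[22,16],[24,14],[27,11],[28,14],[31,0],[38,16],[39,0],[41,12],[47,0]]
[[5,3],[21,14],[22,16],[24,14],[27,17],[31,0],[38,16],[39,0],[41,12],[47,0]]
[[5,3],[21,14],[22,16],[24,14],[27,17],[31,0],[38,16],[39,0],[41,12],[42,14],[43,12],[47,0]]
[[5,3],[21,14],[22,16],[24,14],[27,17],[31,9],[38,16],[39,0],[41,12],[42,14],[43,12],[47,0]]
[[5,3],[21,14],[22,16],[24,14],[27,17],[31,9],[38,16],[39,0],[41,12],[42,14],[43,12],[47,0]]
[[5,3],[21,14],[22,16],[24,14],[27,17],[31,20],[34,9],[38,16],[39,0],[41,12],[42,14],[43,12],[47,0]]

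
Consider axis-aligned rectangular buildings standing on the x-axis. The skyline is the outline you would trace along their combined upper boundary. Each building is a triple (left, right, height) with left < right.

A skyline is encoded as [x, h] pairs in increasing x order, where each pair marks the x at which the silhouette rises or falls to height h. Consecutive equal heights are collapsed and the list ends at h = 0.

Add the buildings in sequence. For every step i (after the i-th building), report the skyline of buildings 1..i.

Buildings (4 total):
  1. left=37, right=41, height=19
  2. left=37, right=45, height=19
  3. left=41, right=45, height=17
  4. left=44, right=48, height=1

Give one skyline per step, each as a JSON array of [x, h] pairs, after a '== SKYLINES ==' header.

== SKYLINES ==
[[37,19],[41,0]]
[[37,19],[45,0]]
[[37,19],[45,0]]
[[37,19],[45,1],[48,0]]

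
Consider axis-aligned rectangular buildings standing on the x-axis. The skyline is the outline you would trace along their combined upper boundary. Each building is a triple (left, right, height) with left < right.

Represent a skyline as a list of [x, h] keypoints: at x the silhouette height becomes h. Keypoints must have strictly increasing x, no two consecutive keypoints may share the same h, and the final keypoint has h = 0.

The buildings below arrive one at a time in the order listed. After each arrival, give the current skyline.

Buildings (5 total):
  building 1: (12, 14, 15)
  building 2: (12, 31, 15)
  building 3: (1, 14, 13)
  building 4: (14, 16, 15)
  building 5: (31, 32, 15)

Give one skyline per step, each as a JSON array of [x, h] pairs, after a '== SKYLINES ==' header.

== SKYLINES ==
[[12,15],[14,0]]
[[12,15],[31,0]]
[[1,13],[12,15],[31,0]]
[[1,13],[12,15],[31,0]]
[[1,13],[12,15],[32,0]]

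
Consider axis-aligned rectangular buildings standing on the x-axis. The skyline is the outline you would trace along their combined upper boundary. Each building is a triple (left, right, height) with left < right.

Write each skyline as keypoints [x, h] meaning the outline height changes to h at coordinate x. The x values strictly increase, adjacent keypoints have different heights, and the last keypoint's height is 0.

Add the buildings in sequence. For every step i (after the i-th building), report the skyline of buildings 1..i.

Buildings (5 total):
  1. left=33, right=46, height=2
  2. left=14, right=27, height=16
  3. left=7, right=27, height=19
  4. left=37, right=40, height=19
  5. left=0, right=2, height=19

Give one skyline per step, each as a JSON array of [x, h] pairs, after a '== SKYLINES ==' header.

== SKYLINES ==
[[33,2],[46,0]]
[[14,16],[27,0],[33,2],[46,0]]
[[7,19],[27,0],[33,2],[46,0]]
[[7,19],[27,0],[33,2],[37,19],[40,2],[46,0]]
[[0,19],[2,0],[7,19],[27,0],[33,2],[37,19],[40,2],[46,0]]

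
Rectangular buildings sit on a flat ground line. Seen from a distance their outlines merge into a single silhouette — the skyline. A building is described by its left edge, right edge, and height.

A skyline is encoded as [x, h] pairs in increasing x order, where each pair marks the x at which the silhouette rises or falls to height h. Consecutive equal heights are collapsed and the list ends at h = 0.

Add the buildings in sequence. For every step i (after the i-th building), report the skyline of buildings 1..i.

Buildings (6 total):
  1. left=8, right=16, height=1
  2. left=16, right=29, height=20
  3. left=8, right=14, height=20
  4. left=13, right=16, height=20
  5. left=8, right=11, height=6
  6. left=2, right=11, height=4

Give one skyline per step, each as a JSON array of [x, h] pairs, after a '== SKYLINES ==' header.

== SKYLINES ==
[[8,1],[16,0]]
[[8,1],[16,20],[29,0]]
[[8,20],[14,1],[16,20],[29,0]]
[[8,20],[29,0]]
[[8,20],[29,0]]
[[2,4],[8,20],[29,0]]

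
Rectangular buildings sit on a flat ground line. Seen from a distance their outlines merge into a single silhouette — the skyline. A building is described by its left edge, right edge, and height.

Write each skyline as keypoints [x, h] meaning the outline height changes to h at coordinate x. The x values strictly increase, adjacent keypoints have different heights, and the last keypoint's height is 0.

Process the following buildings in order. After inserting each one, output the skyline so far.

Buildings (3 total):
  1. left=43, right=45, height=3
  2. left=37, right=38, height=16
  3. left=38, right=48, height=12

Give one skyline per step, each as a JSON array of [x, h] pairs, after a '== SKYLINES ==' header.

== SKYLINES ==
[[43,3],[45,0]]
[[37,16],[38,0],[43,3],[45,0]]
[[37,16],[38,12],[48,0]]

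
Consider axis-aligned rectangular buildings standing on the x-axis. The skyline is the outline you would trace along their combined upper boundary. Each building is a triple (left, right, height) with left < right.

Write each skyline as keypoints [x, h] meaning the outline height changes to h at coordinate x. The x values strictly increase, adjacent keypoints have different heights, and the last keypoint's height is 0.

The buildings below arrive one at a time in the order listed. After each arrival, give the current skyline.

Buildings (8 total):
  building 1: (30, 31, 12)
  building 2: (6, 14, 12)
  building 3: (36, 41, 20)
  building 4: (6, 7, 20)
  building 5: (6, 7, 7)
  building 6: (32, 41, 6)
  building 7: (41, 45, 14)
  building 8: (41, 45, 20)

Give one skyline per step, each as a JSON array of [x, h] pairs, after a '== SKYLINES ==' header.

== SKYLINES ==
[[30,12],[31,0]]
[[6,12],[14,0],[30,12],[31,0]]
[[6,12],[14,0],[30,12],[31,0],[36,20],[41,0]]
[[6,20],[7,12],[14,0],[30,12],[31,0],[36,20],[41,0]]
[[6,20],[7,12],[14,0],[30,12],[31,0],[36,20],[41,0]]
[[6,20],[7,12],[14,0],[30,12],[31,0],[32,6],[36,20],[41,0]]
[[6,20],[7,12],[14,0],[30,12],[31,0],[32,6],[36,20],[41,14],[45,0]]
[[6,20],[7,12],[14,0],[30,12],[31,0],[32,6],[36,20],[45,0]]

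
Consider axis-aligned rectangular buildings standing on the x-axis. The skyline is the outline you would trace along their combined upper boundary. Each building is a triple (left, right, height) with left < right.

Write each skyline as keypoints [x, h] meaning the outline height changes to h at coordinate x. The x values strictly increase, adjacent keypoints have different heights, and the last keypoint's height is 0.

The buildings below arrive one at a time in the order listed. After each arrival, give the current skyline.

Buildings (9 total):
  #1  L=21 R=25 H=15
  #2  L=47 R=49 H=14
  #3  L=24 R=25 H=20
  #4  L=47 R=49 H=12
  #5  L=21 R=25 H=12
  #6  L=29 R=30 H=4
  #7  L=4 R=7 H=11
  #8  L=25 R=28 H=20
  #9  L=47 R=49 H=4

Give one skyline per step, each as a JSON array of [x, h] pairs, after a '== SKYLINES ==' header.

== SKYLINES ==
[[21,15],[25,0]]
[[21,15],[25,0],[47,14],[49,0]]
[[21,15],[24,20],[25,0],[47,14],[49,0]]
[[21,15],[24,20],[25,0],[47,14],[49,0]]
[[21,15],[24,20],[25,0],[47,14],[49,0]]
[[21,15],[24,20],[25,0],[29,4],[30,0],[47,14],[49,0]]
[[4,11],[7,0],[21,15],[24,20],[25,0],[29,4],[30,0],[47,14],[49,0]]
[[4,11],[7,0],[21,15],[24,20],[28,0],[29,4],[30,0],[47,14],[49,0]]
[[4,11],[7,0],[21,15],[24,20],[28,0],[29,4],[30,0],[47,14],[49,0]]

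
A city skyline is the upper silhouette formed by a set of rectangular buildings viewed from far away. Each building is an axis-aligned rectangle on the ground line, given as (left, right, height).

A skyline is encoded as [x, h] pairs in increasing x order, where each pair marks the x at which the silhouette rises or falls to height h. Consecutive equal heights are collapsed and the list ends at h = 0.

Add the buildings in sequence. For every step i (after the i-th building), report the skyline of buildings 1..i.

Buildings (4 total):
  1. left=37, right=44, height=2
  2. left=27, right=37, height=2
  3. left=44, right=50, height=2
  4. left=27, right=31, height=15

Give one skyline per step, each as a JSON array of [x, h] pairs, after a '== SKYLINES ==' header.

== SKYLINES ==
[[37,2],[44,0]]
[[27,2],[44,0]]
[[27,2],[50,0]]
[[27,15],[31,2],[50,0]]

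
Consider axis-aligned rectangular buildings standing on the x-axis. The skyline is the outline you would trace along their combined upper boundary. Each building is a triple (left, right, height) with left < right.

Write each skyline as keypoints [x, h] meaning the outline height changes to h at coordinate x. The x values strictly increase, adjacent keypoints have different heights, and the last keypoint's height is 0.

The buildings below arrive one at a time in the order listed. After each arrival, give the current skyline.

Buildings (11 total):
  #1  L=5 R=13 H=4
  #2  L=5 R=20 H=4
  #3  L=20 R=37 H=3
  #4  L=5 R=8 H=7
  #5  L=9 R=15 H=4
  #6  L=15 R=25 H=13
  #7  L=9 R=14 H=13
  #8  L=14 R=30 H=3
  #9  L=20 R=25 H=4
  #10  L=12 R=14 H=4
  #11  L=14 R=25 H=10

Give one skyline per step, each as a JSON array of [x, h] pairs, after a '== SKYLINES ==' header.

== SKYLINES ==
[[5,4],[13,0]]
[[5,4],[20,0]]
[[5,4],[20,3],[37,0]]
[[5,7],[8,4],[20,3],[37,0]]
[[5,7],[8,4],[20,3],[37,0]]
[[5,7],[8,4],[15,13],[25,3],[37,0]]
[[5,7],[8,4],[9,13],[14,4],[15,13],[25,3],[37,0]]
[[5,7],[8,4],[9,13],[14,4],[15,13],[25,3],[37,0]]
[[5,7],[8,4],[9,13],[14,4],[15,13],[25,3],[37,0]]
[[5,7],[8,4],[9,13],[14,4],[15,13],[25,3],[37,0]]
[[5,7],[8,4],[9,13],[14,10],[15,13],[25,3],[37,0]]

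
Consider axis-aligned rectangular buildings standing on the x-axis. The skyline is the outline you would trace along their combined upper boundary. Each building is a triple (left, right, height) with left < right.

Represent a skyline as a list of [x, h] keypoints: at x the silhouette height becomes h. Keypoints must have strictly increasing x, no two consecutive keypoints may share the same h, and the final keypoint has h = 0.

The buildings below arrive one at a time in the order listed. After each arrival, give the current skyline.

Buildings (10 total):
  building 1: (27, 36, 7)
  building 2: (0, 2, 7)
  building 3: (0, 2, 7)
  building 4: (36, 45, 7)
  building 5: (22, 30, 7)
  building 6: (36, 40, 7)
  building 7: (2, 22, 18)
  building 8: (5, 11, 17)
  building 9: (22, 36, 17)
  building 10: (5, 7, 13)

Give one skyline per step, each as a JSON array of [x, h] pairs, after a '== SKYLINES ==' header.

== SKYLINES ==
[[27,7],[36,0]]
[[0,7],[2,0],[27,7],[36,0]]
[[0,7],[2,0],[27,7],[36,0]]
[[0,7],[2,0],[27,7],[45,0]]
[[0,7],[2,0],[22,7],[45,0]]
[[0,7],[2,0],[22,7],[45,0]]
[[0,7],[2,18],[22,7],[45,0]]
[[0,7],[2,18],[22,7],[45,0]]
[[0,7],[2,18],[22,17],[36,7],[45,0]]
[[0,7],[2,18],[22,17],[36,7],[45,0]]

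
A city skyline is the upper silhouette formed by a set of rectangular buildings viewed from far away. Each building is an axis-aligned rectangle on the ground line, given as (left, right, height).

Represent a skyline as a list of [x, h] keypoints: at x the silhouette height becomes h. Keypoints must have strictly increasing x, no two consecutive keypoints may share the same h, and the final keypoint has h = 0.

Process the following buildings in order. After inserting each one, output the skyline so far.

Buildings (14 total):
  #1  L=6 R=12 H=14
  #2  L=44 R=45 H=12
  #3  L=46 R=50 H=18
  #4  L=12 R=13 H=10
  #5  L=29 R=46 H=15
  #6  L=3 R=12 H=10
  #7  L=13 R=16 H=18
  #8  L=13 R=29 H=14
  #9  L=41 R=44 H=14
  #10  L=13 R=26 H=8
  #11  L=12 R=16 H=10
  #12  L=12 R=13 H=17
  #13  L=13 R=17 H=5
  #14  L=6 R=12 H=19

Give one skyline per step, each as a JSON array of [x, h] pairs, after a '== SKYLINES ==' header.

== SKYLINES ==
[[6,14],[12,0]]
[[6,14],[12,0],[44,12],[45,0]]
[[6,14],[12,0],[44,12],[45,0],[46,18],[50,0]]
[[6,14],[12,10],[13,0],[44,12],[45,0],[46,18],[50,0]]
[[6,14],[12,10],[13,0],[29,15],[46,18],[50,0]]
[[3,10],[6,14],[12,10],[13,0],[29,15],[46,18],[50,0]]
[[3,10],[6,14],[12,10],[13,18],[16,0],[29,15],[46,18],[50,0]]
[[3,10],[6,14],[12,10],[13,18],[16,14],[29,15],[46,18],[50,0]]
[[3,10],[6,14],[12,10],[13,18],[16,14],[29,15],[46,18],[50,0]]
[[3,10],[6,14],[12,10],[13,18],[16,14],[29,15],[46,18],[50,0]]
[[3,10],[6,14],[12,10],[13,18],[16,14],[29,15],[46,18],[50,0]]
[[3,10],[6,14],[12,17],[13,18],[16,14],[29,15],[46,18],[50,0]]
[[3,10],[6,14],[12,17],[13,18],[16,14],[29,15],[46,18],[50,0]]
[[3,10],[6,19],[12,17],[13,18],[16,14],[29,15],[46,18],[50,0]]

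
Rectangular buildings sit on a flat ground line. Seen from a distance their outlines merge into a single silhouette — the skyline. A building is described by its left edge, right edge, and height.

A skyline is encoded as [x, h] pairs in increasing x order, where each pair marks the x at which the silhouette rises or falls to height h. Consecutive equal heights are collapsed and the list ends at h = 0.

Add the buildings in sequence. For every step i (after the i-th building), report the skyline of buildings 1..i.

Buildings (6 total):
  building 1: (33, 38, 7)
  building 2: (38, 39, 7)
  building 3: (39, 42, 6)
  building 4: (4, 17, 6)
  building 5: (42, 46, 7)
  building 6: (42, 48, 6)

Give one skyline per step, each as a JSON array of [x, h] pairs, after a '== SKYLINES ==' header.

== SKYLINES ==
[[33,7],[38,0]]
[[33,7],[39,0]]
[[33,7],[39,6],[42,0]]
[[4,6],[17,0],[33,7],[39,6],[42,0]]
[[4,6],[17,0],[33,7],[39,6],[42,7],[46,0]]
[[4,6],[17,0],[33,7],[39,6],[42,7],[46,6],[48,0]]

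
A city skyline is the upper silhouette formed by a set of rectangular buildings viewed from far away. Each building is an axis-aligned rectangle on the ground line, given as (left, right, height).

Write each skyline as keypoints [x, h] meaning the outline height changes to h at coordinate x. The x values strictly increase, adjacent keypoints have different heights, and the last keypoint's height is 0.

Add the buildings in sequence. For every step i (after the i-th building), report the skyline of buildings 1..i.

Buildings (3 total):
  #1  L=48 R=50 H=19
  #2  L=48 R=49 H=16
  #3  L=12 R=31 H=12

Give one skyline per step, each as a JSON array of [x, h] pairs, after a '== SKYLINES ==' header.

== SKYLINES ==
[[48,19],[50,0]]
[[48,19],[50,0]]
[[12,12],[31,0],[48,19],[50,0]]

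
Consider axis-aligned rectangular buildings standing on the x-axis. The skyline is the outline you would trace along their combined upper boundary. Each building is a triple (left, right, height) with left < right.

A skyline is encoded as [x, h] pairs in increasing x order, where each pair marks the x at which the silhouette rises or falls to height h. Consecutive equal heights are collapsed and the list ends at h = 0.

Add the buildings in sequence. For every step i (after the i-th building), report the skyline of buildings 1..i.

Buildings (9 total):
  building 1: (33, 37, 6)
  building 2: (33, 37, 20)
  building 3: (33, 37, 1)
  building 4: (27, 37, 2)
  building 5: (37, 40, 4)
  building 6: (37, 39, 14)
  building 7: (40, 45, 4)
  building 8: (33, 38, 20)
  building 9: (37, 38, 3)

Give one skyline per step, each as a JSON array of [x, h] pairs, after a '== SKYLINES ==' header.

== SKYLINES ==
[[33,6],[37,0]]
[[33,20],[37,0]]
[[33,20],[37,0]]
[[27,2],[33,20],[37,0]]
[[27,2],[33,20],[37,4],[40,0]]
[[27,2],[33,20],[37,14],[39,4],[40,0]]
[[27,2],[33,20],[37,14],[39,4],[45,0]]
[[27,2],[33,20],[38,14],[39,4],[45,0]]
[[27,2],[33,20],[38,14],[39,4],[45,0]]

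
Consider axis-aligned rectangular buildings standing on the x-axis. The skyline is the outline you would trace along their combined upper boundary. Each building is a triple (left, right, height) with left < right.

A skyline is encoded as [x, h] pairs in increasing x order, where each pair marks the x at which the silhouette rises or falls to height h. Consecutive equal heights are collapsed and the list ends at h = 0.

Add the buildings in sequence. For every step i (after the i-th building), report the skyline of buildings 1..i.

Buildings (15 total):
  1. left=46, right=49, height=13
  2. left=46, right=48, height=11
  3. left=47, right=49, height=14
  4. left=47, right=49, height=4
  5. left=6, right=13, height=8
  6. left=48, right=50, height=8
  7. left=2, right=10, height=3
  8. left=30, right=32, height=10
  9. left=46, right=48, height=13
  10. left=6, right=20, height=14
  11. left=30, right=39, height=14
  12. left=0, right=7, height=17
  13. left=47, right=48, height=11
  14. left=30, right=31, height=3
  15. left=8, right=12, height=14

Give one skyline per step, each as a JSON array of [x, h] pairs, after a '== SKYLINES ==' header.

== SKYLINES ==
[[46,13],[49,0]]
[[46,13],[49,0]]
[[46,13],[47,14],[49,0]]
[[46,13],[47,14],[49,0]]
[[6,8],[13,0],[46,13],[47,14],[49,0]]
[[6,8],[13,0],[46,13],[47,14],[49,8],[50,0]]
[[2,3],[6,8],[13,0],[46,13],[47,14],[49,8],[50,0]]
[[2,3],[6,8],[13,0],[30,10],[32,0],[46,13],[47,14],[49,8],[50,0]]
[[2,3],[6,8],[13,0],[30,10],[32,0],[46,13],[47,14],[49,8],[50,0]]
[[2,3],[6,14],[20,0],[30,10],[32,0],[46,13],[47,14],[49,8],[50,0]]
[[2,3],[6,14],[20,0],[30,14],[39,0],[46,13],[47,14],[49,8],[50,0]]
[[0,17],[7,14],[20,0],[30,14],[39,0],[46,13],[47,14],[49,8],[50,0]]
[[0,17],[7,14],[20,0],[30,14],[39,0],[46,13],[47,14],[49,8],[50,0]]
[[0,17],[7,14],[20,0],[30,14],[39,0],[46,13],[47,14],[49,8],[50,0]]
[[0,17],[7,14],[20,0],[30,14],[39,0],[46,13],[47,14],[49,8],[50,0]]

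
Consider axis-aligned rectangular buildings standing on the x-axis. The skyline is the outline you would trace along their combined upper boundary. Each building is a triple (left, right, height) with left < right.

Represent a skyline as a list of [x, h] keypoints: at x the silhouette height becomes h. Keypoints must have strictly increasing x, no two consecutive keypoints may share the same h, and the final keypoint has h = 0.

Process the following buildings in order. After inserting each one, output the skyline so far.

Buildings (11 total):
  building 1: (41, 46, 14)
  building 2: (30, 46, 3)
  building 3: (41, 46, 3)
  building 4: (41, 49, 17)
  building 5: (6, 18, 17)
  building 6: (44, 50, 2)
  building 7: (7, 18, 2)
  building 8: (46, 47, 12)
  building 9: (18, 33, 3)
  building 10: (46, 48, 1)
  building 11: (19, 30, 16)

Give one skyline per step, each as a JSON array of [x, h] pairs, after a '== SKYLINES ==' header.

== SKYLINES ==
[[41,14],[46,0]]
[[30,3],[41,14],[46,0]]
[[30,3],[41,14],[46,0]]
[[30,3],[41,17],[49,0]]
[[6,17],[18,0],[30,3],[41,17],[49,0]]
[[6,17],[18,0],[30,3],[41,17],[49,2],[50,0]]
[[6,17],[18,0],[30,3],[41,17],[49,2],[50,0]]
[[6,17],[18,0],[30,3],[41,17],[49,2],[50,0]]
[[6,17],[18,3],[41,17],[49,2],[50,0]]
[[6,17],[18,3],[41,17],[49,2],[50,0]]
[[6,17],[18,3],[19,16],[30,3],[41,17],[49,2],[50,0]]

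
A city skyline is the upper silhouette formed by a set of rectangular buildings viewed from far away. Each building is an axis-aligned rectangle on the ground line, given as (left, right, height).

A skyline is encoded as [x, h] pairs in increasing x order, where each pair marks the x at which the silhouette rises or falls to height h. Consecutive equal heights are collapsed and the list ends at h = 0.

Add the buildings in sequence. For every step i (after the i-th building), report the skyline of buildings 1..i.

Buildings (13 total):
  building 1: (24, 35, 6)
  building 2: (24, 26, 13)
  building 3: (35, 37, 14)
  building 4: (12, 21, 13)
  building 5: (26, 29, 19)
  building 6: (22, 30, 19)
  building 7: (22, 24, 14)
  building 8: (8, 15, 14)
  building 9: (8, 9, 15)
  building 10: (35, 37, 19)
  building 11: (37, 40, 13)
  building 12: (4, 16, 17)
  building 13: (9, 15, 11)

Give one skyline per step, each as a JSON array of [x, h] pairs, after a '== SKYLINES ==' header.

== SKYLINES ==
[[24,6],[35,0]]
[[24,13],[26,6],[35,0]]
[[24,13],[26,6],[35,14],[37,0]]
[[12,13],[21,0],[24,13],[26,6],[35,14],[37,0]]
[[12,13],[21,0],[24,13],[26,19],[29,6],[35,14],[37,0]]
[[12,13],[21,0],[22,19],[30,6],[35,14],[37,0]]
[[12,13],[21,0],[22,19],[30,6],[35,14],[37,0]]
[[8,14],[15,13],[21,0],[22,19],[30,6],[35,14],[37,0]]
[[8,15],[9,14],[15,13],[21,0],[22,19],[30,6],[35,14],[37,0]]
[[8,15],[9,14],[15,13],[21,0],[22,19],[30,6],[35,19],[37,0]]
[[8,15],[9,14],[15,13],[21,0],[22,19],[30,6],[35,19],[37,13],[40,0]]
[[4,17],[16,13],[21,0],[22,19],[30,6],[35,19],[37,13],[40,0]]
[[4,17],[16,13],[21,0],[22,19],[30,6],[35,19],[37,13],[40,0]]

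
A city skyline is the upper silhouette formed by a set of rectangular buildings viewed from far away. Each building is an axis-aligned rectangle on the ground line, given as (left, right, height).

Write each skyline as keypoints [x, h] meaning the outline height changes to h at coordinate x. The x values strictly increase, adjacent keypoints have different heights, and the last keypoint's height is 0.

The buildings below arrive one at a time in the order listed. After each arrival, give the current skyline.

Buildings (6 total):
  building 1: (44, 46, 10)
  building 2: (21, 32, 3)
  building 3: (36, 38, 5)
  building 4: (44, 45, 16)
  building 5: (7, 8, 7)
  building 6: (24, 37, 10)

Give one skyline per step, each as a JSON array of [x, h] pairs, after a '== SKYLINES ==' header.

== SKYLINES ==
[[44,10],[46,0]]
[[21,3],[32,0],[44,10],[46,0]]
[[21,3],[32,0],[36,5],[38,0],[44,10],[46,0]]
[[21,3],[32,0],[36,5],[38,0],[44,16],[45,10],[46,0]]
[[7,7],[8,0],[21,3],[32,0],[36,5],[38,0],[44,16],[45,10],[46,0]]
[[7,7],[8,0],[21,3],[24,10],[37,5],[38,0],[44,16],[45,10],[46,0]]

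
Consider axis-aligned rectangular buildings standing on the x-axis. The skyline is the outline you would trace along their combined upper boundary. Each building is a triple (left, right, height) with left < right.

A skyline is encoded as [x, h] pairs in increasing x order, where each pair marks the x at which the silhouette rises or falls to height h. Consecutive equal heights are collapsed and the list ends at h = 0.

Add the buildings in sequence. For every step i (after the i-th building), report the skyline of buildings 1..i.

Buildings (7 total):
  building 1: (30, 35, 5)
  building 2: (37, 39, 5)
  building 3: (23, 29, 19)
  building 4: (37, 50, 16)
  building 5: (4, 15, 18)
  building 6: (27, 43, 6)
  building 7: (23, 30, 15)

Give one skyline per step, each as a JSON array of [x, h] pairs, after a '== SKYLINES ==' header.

== SKYLINES ==
[[30,5],[35,0]]
[[30,5],[35,0],[37,5],[39,0]]
[[23,19],[29,0],[30,5],[35,0],[37,5],[39,0]]
[[23,19],[29,0],[30,5],[35,0],[37,16],[50,0]]
[[4,18],[15,0],[23,19],[29,0],[30,5],[35,0],[37,16],[50,0]]
[[4,18],[15,0],[23,19],[29,6],[37,16],[50,0]]
[[4,18],[15,0],[23,19],[29,15],[30,6],[37,16],[50,0]]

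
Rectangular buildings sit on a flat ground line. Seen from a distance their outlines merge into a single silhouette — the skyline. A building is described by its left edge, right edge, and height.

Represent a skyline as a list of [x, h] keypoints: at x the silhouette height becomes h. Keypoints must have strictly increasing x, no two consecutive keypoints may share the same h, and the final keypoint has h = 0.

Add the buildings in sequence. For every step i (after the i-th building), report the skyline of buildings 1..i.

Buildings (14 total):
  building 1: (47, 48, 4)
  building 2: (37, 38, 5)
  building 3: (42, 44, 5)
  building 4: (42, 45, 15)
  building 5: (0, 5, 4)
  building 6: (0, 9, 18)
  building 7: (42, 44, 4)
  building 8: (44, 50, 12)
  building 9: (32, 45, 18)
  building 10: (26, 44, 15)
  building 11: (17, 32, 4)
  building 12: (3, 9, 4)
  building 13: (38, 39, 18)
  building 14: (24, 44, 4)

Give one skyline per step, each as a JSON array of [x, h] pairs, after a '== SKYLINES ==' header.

== SKYLINES ==
[[47,4],[48,0]]
[[37,5],[38,0],[47,4],[48,0]]
[[37,5],[38,0],[42,5],[44,0],[47,4],[48,0]]
[[37,5],[38,0],[42,15],[45,0],[47,4],[48,0]]
[[0,4],[5,0],[37,5],[38,0],[42,15],[45,0],[47,4],[48,0]]
[[0,18],[9,0],[37,5],[38,0],[42,15],[45,0],[47,4],[48,0]]
[[0,18],[9,0],[37,5],[38,0],[42,15],[45,0],[47,4],[48,0]]
[[0,18],[9,0],[37,5],[38,0],[42,15],[45,12],[50,0]]
[[0,18],[9,0],[32,18],[45,12],[50,0]]
[[0,18],[9,0],[26,15],[32,18],[45,12],[50,0]]
[[0,18],[9,0],[17,4],[26,15],[32,18],[45,12],[50,0]]
[[0,18],[9,0],[17,4],[26,15],[32,18],[45,12],[50,0]]
[[0,18],[9,0],[17,4],[26,15],[32,18],[45,12],[50,0]]
[[0,18],[9,0],[17,4],[26,15],[32,18],[45,12],[50,0]]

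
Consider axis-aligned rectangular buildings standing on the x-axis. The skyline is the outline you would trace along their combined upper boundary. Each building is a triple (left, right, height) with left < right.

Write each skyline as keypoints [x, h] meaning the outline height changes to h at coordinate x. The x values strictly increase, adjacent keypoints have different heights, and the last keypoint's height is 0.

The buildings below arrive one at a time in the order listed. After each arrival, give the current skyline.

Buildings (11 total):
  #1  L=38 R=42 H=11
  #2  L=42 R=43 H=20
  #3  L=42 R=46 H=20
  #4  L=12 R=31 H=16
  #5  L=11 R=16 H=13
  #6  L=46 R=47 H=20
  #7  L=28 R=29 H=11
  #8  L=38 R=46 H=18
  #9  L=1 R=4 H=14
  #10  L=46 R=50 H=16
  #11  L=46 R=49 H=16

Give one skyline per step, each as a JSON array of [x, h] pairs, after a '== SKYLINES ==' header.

== SKYLINES ==
[[38,11],[42,0]]
[[38,11],[42,20],[43,0]]
[[38,11],[42,20],[46,0]]
[[12,16],[31,0],[38,11],[42,20],[46,0]]
[[11,13],[12,16],[31,0],[38,11],[42,20],[46,0]]
[[11,13],[12,16],[31,0],[38,11],[42,20],[47,0]]
[[11,13],[12,16],[31,0],[38,11],[42,20],[47,0]]
[[11,13],[12,16],[31,0],[38,18],[42,20],[47,0]]
[[1,14],[4,0],[11,13],[12,16],[31,0],[38,18],[42,20],[47,0]]
[[1,14],[4,0],[11,13],[12,16],[31,0],[38,18],[42,20],[47,16],[50,0]]
[[1,14],[4,0],[11,13],[12,16],[31,0],[38,18],[42,20],[47,16],[50,0]]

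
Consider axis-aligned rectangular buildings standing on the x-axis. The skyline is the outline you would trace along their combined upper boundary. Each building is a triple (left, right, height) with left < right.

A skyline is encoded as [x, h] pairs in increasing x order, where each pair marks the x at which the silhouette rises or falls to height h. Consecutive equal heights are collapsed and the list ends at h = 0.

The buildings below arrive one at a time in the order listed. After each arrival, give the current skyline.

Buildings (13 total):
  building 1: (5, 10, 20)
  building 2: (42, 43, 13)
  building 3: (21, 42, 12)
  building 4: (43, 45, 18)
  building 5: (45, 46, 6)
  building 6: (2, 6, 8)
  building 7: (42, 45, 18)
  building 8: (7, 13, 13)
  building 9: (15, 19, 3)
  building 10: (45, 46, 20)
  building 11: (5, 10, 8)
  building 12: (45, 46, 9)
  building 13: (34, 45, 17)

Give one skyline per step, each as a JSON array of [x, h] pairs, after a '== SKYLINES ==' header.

== SKYLINES ==
[[5,20],[10,0]]
[[5,20],[10,0],[42,13],[43,0]]
[[5,20],[10,0],[21,12],[42,13],[43,0]]
[[5,20],[10,0],[21,12],[42,13],[43,18],[45,0]]
[[5,20],[10,0],[21,12],[42,13],[43,18],[45,6],[46,0]]
[[2,8],[5,20],[10,0],[21,12],[42,13],[43,18],[45,6],[46,0]]
[[2,8],[5,20],[10,0],[21,12],[42,18],[45,6],[46,0]]
[[2,8],[5,20],[10,13],[13,0],[21,12],[42,18],[45,6],[46,0]]
[[2,8],[5,20],[10,13],[13,0],[15,3],[19,0],[21,12],[42,18],[45,6],[46,0]]
[[2,8],[5,20],[10,13],[13,0],[15,3],[19,0],[21,12],[42,18],[45,20],[46,0]]
[[2,8],[5,20],[10,13],[13,0],[15,3],[19,0],[21,12],[42,18],[45,20],[46,0]]
[[2,8],[5,20],[10,13],[13,0],[15,3],[19,0],[21,12],[42,18],[45,20],[46,0]]
[[2,8],[5,20],[10,13],[13,0],[15,3],[19,0],[21,12],[34,17],[42,18],[45,20],[46,0]]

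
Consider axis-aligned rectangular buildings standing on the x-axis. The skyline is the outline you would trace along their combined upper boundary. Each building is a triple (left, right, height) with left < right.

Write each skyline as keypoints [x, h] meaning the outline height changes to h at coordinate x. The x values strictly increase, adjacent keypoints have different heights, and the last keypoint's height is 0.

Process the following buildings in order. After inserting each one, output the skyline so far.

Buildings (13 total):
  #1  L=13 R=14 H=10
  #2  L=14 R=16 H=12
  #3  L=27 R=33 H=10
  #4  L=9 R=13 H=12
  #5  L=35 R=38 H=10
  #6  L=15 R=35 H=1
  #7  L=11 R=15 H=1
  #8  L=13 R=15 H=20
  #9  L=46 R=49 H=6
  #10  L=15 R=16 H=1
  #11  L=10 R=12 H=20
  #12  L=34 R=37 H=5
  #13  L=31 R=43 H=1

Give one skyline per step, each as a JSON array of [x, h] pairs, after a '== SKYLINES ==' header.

== SKYLINES ==
[[13,10],[14,0]]
[[13,10],[14,12],[16,0]]
[[13,10],[14,12],[16,0],[27,10],[33,0]]
[[9,12],[13,10],[14,12],[16,0],[27,10],[33,0]]
[[9,12],[13,10],[14,12],[16,0],[27,10],[33,0],[35,10],[38,0]]
[[9,12],[13,10],[14,12],[16,1],[27,10],[33,1],[35,10],[38,0]]
[[9,12],[13,10],[14,12],[16,1],[27,10],[33,1],[35,10],[38,0]]
[[9,12],[13,20],[15,12],[16,1],[27,10],[33,1],[35,10],[38,0]]
[[9,12],[13,20],[15,12],[16,1],[27,10],[33,1],[35,10],[38,0],[46,6],[49,0]]
[[9,12],[13,20],[15,12],[16,1],[27,10],[33,1],[35,10],[38,0],[46,6],[49,0]]
[[9,12],[10,20],[12,12],[13,20],[15,12],[16,1],[27,10],[33,1],[35,10],[38,0],[46,6],[49,0]]
[[9,12],[10,20],[12,12],[13,20],[15,12],[16,1],[27,10],[33,1],[34,5],[35,10],[38,0],[46,6],[49,0]]
[[9,12],[10,20],[12,12],[13,20],[15,12],[16,1],[27,10],[33,1],[34,5],[35,10],[38,1],[43,0],[46,6],[49,0]]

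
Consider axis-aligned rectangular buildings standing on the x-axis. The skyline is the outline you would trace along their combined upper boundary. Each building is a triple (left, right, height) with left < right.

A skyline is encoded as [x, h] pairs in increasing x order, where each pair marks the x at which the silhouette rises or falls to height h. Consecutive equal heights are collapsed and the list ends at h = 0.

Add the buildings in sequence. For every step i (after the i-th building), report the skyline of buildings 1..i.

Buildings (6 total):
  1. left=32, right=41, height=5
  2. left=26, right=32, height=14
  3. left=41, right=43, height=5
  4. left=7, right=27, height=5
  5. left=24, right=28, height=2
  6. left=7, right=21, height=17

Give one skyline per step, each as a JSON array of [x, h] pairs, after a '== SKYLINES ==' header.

== SKYLINES ==
[[32,5],[41,0]]
[[26,14],[32,5],[41,0]]
[[26,14],[32,5],[43,0]]
[[7,5],[26,14],[32,5],[43,0]]
[[7,5],[26,14],[32,5],[43,0]]
[[7,17],[21,5],[26,14],[32,5],[43,0]]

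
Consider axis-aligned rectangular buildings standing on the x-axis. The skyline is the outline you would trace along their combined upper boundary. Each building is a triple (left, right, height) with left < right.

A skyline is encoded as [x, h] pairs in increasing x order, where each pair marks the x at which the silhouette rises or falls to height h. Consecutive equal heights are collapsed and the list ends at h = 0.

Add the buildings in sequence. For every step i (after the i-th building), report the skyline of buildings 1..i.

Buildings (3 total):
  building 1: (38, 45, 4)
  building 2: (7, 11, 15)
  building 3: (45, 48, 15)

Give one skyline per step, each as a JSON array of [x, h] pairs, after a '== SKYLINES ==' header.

== SKYLINES ==
[[38,4],[45,0]]
[[7,15],[11,0],[38,4],[45,0]]
[[7,15],[11,0],[38,4],[45,15],[48,0]]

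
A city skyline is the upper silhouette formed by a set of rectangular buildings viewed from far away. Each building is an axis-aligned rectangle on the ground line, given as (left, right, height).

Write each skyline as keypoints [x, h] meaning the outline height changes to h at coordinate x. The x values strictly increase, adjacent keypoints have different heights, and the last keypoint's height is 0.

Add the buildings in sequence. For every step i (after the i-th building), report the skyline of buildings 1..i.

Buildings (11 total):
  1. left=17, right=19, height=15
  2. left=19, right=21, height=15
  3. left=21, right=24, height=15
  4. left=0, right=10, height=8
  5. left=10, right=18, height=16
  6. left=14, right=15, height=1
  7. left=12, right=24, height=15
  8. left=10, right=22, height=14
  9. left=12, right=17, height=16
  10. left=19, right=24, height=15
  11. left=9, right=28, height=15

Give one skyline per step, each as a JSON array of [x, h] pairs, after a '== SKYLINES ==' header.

== SKYLINES ==
[[17,15],[19,0]]
[[17,15],[21,0]]
[[17,15],[24,0]]
[[0,8],[10,0],[17,15],[24,0]]
[[0,8],[10,16],[18,15],[24,0]]
[[0,8],[10,16],[18,15],[24,0]]
[[0,8],[10,16],[18,15],[24,0]]
[[0,8],[10,16],[18,15],[24,0]]
[[0,8],[10,16],[18,15],[24,0]]
[[0,8],[10,16],[18,15],[24,0]]
[[0,8],[9,15],[10,16],[18,15],[28,0]]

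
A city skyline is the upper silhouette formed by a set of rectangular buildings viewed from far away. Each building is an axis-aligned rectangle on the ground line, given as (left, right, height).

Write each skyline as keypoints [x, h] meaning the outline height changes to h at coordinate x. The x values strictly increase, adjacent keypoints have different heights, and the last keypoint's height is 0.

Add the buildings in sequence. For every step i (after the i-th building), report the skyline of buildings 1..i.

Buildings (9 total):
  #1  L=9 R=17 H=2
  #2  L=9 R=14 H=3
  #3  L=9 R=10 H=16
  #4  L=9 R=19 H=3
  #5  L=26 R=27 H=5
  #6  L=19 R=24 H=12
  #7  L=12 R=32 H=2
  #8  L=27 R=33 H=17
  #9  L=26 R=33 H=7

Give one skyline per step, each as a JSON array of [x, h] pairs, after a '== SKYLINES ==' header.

== SKYLINES ==
[[9,2],[17,0]]
[[9,3],[14,2],[17,0]]
[[9,16],[10,3],[14,2],[17,0]]
[[9,16],[10,3],[19,0]]
[[9,16],[10,3],[19,0],[26,5],[27,0]]
[[9,16],[10,3],[19,12],[24,0],[26,5],[27,0]]
[[9,16],[10,3],[19,12],[24,2],[26,5],[27,2],[32,0]]
[[9,16],[10,3],[19,12],[24,2],[26,5],[27,17],[33,0]]
[[9,16],[10,3],[19,12],[24,2],[26,7],[27,17],[33,0]]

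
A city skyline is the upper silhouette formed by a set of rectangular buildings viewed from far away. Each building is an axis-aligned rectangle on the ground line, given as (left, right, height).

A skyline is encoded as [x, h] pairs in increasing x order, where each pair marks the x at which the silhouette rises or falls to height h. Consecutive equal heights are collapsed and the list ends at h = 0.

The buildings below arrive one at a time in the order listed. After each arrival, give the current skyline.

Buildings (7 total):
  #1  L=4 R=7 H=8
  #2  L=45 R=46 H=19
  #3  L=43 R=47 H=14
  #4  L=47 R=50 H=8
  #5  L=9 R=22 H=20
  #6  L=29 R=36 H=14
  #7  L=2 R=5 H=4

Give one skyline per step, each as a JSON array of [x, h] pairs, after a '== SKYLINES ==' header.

== SKYLINES ==
[[4,8],[7,0]]
[[4,8],[7,0],[45,19],[46,0]]
[[4,8],[7,0],[43,14],[45,19],[46,14],[47,0]]
[[4,8],[7,0],[43,14],[45,19],[46,14],[47,8],[50,0]]
[[4,8],[7,0],[9,20],[22,0],[43,14],[45,19],[46,14],[47,8],[50,0]]
[[4,8],[7,0],[9,20],[22,0],[29,14],[36,0],[43,14],[45,19],[46,14],[47,8],[50,0]]
[[2,4],[4,8],[7,0],[9,20],[22,0],[29,14],[36,0],[43,14],[45,19],[46,14],[47,8],[50,0]]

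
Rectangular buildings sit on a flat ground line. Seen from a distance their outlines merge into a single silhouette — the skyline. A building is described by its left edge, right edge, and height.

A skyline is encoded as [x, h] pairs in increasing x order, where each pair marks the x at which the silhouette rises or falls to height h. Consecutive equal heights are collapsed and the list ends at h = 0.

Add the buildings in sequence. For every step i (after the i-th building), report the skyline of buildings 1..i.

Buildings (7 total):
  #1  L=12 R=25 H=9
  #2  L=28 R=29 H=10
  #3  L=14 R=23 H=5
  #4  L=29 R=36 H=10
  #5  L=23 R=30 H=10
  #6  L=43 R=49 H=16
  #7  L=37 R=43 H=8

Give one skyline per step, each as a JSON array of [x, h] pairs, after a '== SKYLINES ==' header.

== SKYLINES ==
[[12,9],[25,0]]
[[12,9],[25,0],[28,10],[29,0]]
[[12,9],[25,0],[28,10],[29,0]]
[[12,9],[25,0],[28,10],[36,0]]
[[12,9],[23,10],[36,0]]
[[12,9],[23,10],[36,0],[43,16],[49,0]]
[[12,9],[23,10],[36,0],[37,8],[43,16],[49,0]]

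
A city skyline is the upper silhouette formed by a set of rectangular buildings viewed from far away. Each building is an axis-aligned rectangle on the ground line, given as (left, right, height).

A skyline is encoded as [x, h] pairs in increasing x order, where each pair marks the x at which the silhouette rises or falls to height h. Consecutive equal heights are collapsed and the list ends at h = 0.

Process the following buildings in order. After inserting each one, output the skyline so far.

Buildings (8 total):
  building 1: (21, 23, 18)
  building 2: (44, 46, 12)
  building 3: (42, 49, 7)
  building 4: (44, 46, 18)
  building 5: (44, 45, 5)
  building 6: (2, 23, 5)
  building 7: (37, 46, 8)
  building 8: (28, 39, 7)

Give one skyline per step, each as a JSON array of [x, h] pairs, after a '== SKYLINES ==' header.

== SKYLINES ==
[[21,18],[23,0]]
[[21,18],[23,0],[44,12],[46,0]]
[[21,18],[23,0],[42,7],[44,12],[46,7],[49,0]]
[[21,18],[23,0],[42,7],[44,18],[46,7],[49,0]]
[[21,18],[23,0],[42,7],[44,18],[46,7],[49,0]]
[[2,5],[21,18],[23,0],[42,7],[44,18],[46,7],[49,0]]
[[2,5],[21,18],[23,0],[37,8],[44,18],[46,7],[49,0]]
[[2,5],[21,18],[23,0],[28,7],[37,8],[44,18],[46,7],[49,0]]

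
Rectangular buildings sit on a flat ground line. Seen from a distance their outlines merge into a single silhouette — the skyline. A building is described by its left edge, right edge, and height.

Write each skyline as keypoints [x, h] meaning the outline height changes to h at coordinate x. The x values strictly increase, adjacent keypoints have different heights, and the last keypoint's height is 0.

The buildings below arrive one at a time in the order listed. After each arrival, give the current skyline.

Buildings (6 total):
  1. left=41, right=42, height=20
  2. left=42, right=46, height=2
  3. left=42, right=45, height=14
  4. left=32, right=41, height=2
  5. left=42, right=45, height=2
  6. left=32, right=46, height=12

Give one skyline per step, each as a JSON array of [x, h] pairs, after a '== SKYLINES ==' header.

== SKYLINES ==
[[41,20],[42,0]]
[[41,20],[42,2],[46,0]]
[[41,20],[42,14],[45,2],[46,0]]
[[32,2],[41,20],[42,14],[45,2],[46,0]]
[[32,2],[41,20],[42,14],[45,2],[46,0]]
[[32,12],[41,20],[42,14],[45,12],[46,0]]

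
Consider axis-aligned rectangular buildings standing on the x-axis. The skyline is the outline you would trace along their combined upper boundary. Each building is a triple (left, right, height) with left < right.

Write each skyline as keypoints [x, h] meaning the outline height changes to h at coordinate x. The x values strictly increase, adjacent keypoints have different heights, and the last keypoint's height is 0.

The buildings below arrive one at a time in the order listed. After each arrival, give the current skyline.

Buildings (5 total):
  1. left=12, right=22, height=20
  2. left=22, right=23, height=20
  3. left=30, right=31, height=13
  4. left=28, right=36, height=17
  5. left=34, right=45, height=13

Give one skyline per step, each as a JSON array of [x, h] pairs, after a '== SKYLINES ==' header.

== SKYLINES ==
[[12,20],[22,0]]
[[12,20],[23,0]]
[[12,20],[23,0],[30,13],[31,0]]
[[12,20],[23,0],[28,17],[36,0]]
[[12,20],[23,0],[28,17],[36,13],[45,0]]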